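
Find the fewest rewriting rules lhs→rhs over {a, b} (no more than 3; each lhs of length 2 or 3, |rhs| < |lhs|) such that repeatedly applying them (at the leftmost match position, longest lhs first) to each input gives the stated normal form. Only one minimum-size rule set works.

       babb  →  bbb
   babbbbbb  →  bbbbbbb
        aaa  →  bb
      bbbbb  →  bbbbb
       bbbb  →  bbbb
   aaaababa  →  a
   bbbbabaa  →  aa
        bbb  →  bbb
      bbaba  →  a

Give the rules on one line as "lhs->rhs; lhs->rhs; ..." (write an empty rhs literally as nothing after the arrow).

aaa->bb; ba->a; bab->bb

  | babb => bbb
  | babbbbbb => bbbbbbb
  | aaa => bb
  | bbbbb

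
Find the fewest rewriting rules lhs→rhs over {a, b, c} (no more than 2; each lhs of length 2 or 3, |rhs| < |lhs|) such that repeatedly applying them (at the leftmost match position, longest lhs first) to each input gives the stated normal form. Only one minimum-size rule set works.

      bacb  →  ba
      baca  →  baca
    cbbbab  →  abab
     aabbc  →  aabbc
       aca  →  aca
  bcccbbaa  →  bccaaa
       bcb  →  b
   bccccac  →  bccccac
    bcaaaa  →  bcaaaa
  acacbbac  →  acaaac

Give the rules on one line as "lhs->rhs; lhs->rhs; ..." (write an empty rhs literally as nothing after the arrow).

cb->; cbb->a

  | bacb => ba
  | baca
  | cbbbab => abab
  | aabbc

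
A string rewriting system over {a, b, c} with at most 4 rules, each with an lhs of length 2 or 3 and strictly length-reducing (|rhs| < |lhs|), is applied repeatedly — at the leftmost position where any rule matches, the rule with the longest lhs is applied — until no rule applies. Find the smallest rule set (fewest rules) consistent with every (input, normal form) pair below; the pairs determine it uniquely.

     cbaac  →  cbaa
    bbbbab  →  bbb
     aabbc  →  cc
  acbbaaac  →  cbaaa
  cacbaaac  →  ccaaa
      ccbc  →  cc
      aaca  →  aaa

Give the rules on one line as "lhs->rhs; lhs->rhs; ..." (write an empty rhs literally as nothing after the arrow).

  | cbaac => cbaa
  | bbbbab => bbbbc => bbb
  | aabbc => acbc => abc => cc
  | acbbaaac => abbaaac => cbaaac => cbaaa

ab->c; ac->a; bc->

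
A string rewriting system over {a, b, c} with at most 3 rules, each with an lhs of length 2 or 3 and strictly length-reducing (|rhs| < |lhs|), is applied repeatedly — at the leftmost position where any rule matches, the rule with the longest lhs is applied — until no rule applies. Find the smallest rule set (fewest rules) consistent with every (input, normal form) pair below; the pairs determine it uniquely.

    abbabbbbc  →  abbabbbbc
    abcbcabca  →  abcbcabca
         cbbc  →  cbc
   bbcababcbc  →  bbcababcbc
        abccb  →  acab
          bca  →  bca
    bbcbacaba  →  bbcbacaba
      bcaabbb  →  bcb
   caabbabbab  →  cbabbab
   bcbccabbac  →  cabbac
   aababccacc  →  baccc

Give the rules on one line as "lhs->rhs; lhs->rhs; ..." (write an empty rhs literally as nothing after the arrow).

aa->; bcc->ca; cbb->cb

  | abbabbbbc
  | abcbcabca
  | cbbc => cbc
  | bbcababcbc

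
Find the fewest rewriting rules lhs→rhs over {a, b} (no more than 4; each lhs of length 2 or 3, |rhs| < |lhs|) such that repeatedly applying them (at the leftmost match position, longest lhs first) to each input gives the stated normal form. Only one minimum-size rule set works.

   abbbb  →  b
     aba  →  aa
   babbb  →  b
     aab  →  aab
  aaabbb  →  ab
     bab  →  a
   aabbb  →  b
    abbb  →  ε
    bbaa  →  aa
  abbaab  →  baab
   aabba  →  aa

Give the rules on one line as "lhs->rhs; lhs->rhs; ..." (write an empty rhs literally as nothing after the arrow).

aba->aa; abb->b; bab->a; bb->

  | abbbb => bbb => b
  | aba => aa
  | babbb => abb => b
  | aab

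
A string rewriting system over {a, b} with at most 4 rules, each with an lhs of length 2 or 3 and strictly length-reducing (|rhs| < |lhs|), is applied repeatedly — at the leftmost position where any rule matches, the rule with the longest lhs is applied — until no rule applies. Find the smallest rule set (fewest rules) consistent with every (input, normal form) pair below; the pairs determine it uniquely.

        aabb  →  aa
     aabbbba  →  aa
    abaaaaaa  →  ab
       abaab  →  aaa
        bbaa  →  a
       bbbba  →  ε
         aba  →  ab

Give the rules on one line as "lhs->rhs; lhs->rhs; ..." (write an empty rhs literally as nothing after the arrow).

ba->b; bab->aa; bb->; bba->

  | aabb => aa
  | aabbbba => aabba => aa
  | abaaaaaa => abaaaaa => abaaaa => abaaa => abaa => aba => ab
  | abaab => abab => aaa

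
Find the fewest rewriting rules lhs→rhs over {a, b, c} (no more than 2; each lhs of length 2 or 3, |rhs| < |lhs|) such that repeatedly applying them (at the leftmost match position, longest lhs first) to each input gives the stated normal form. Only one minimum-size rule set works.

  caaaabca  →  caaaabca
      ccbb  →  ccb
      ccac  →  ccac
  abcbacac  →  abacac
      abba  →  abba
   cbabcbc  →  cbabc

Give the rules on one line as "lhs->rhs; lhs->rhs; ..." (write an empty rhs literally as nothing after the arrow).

  | caaaabca
  | ccbb => ccb
  | ccac
  | abcbacac => abacac

bcb->b; cbb->cb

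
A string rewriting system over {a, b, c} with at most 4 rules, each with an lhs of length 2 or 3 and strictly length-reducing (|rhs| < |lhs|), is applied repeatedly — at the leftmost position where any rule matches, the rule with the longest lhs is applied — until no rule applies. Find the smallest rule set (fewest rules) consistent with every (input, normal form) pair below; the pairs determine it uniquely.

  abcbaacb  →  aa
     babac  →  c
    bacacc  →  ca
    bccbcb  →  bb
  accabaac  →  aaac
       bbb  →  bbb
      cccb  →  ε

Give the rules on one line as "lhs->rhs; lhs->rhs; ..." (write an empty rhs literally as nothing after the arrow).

ba->; cb->; cc->

  | abcbaacb => abaacb => aacb => aa
  | babac => bac => c
  | bacacc => cacc => ca
  | bccbcb => bbcb => bb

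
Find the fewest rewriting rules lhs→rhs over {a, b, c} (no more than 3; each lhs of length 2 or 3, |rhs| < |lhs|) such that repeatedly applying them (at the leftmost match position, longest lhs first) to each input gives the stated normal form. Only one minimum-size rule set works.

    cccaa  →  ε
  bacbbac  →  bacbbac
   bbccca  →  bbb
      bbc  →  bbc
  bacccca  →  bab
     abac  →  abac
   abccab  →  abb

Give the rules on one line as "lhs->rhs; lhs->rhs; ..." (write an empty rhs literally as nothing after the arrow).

  | cccaa => bcaa => cca => ε
  | bacbbac
  | bbccca => bbbca => bbcc => bbb
  | bbc

bca->cc; cc->b; cca->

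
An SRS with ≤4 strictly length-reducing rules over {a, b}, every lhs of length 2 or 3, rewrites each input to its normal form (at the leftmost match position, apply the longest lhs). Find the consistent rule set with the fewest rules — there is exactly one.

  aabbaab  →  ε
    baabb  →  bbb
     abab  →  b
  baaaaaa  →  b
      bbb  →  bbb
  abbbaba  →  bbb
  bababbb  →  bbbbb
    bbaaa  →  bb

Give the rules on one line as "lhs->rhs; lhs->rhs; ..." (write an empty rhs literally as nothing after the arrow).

  | aabbaab => abaab => ab => ε
  | baabb => babb => bbb
  | abab => b
  | baaaaaa => baaaaa => baaaa => baaa => baa => ba => b

ab->; aba->; ba->b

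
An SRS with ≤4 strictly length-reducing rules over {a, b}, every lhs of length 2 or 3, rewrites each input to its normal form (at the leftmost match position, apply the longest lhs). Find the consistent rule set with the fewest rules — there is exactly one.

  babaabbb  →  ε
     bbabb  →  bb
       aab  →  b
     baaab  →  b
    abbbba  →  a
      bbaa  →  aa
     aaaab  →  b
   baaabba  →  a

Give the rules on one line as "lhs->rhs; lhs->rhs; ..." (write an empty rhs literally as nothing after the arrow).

  | babaabbb => abaabbb => baabbb => aabbb => abbb => bbb => ε
  | bbabb => babb => abb => bb
  | aab => ab => b
  | baaab => aaab => aab => ab => b

ab->b; ba->a; bbb->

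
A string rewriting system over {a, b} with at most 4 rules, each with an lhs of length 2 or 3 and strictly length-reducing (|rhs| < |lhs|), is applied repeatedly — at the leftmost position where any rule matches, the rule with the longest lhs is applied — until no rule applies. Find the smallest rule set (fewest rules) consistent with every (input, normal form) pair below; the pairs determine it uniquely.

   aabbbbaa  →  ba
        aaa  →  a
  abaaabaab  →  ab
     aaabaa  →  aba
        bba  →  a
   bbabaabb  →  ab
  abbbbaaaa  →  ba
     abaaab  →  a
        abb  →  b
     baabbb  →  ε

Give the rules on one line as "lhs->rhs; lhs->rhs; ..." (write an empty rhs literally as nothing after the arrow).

aa->a; abb->b; bab->; bb->

  | aabbbbaa => abbbbaa => bbbaa => baa => ba
  | aaa => aa => a
  | abaaabaab => abaabaab => ababaab => aaab => aab => ab
  | aaabaa => aabaa => abaa => aba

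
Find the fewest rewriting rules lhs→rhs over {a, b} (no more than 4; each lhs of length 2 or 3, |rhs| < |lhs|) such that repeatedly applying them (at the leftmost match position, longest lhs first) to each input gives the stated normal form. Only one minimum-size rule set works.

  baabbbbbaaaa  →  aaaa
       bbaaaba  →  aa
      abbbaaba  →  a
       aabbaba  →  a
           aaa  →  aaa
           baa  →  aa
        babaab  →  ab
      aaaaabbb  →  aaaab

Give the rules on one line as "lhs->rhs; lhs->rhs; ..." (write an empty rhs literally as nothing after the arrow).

  | baabbbbbaaaa => aabbbbbaaaa => abbbaaaa => baaaa => aaaa
  | bbaaaba => baaaba => aaaba => aa
  | abbbaaba => baaba => aaba => a
  | aabbaba => aaba => a

aba->; abb->; ba->a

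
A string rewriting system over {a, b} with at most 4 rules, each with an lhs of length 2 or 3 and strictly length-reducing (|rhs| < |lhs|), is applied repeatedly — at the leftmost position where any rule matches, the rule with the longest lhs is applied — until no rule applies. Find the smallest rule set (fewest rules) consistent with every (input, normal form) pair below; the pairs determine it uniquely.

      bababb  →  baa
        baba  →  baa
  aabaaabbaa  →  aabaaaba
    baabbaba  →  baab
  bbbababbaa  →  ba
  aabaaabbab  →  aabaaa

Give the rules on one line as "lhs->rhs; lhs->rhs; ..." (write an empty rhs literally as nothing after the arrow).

bab->ba; bb->; bba->b; bbb->bb

  | bababb => baabb => baa
  | baba => baa
  | aabaaabbaa => aabaaaba
  | baabbaba => baabba => baab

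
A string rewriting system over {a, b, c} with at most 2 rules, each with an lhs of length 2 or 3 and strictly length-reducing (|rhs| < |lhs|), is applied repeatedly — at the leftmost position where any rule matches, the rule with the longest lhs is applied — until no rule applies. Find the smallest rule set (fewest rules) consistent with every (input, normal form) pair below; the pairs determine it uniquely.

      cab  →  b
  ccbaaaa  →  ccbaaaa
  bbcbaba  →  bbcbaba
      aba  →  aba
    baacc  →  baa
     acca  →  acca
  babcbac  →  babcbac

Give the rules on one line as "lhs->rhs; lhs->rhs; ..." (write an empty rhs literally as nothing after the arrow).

aac->aa; cab->b

  | cab => b
  | ccbaaaa
  | bbcbaba
  | aba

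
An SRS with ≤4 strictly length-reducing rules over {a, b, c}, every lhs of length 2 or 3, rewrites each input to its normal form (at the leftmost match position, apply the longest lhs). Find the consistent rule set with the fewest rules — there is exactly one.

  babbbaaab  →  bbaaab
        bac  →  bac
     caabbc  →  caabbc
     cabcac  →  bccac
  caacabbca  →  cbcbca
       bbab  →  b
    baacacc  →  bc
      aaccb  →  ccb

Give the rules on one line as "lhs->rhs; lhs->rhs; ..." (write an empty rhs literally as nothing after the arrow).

  | babbbaaab => bbaaab
  | bac
  | caabbc
  | cabcac => bccac

aac->c; acc->; bab->; cab->bc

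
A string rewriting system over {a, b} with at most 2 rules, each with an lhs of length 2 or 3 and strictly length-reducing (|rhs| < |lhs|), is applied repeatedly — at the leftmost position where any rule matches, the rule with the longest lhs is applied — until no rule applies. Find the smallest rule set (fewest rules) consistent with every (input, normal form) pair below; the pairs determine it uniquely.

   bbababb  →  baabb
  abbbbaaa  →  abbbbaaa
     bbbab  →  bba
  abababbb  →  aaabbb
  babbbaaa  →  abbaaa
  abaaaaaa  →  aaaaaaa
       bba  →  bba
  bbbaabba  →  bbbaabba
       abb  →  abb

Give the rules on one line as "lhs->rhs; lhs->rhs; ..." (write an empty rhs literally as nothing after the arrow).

  | bbababb => baabb
  | abbbbaaa
  | bbbab => bba
  | abababbb => aababbb => aaabbb

aba->aa; bab->a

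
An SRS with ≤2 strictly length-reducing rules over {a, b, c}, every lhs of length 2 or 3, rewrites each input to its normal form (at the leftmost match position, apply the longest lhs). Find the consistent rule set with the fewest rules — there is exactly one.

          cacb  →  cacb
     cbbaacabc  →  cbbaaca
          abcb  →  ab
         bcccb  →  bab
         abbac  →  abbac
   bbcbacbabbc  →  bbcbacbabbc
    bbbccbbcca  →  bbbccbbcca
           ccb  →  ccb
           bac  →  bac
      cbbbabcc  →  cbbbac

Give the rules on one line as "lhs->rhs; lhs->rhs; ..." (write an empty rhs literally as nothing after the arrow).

abc->a; ccc->a

  | cacb
  | cbbaacabc => cbbaaca
  | abcb => ab
  | bcccb => bab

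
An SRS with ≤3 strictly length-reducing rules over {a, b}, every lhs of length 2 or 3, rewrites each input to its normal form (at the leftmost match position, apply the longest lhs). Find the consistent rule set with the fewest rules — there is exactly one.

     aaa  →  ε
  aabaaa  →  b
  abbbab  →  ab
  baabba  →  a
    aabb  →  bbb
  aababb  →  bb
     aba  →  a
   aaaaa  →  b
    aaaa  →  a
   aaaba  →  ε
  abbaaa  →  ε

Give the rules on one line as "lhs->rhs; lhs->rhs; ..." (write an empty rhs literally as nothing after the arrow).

  | aaa => ba => ε
  | aabaaa => bbaaa => baaa => aa => b
  | abbbab => abbab => abab => ab
  | baabba => abba => aba => a

aa->b; ba->; bba->ba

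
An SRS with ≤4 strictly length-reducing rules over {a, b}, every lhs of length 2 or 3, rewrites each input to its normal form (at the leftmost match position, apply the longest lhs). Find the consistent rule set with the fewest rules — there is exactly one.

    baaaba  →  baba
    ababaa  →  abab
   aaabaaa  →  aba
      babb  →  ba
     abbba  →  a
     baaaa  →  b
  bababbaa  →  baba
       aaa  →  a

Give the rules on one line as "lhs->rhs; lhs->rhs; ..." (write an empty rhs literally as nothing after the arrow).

aa->; bb->; bbb->a

  | baaaba => baba
  | ababaa => abab
  | aaabaaa => abaaa => aba
  | babb => ba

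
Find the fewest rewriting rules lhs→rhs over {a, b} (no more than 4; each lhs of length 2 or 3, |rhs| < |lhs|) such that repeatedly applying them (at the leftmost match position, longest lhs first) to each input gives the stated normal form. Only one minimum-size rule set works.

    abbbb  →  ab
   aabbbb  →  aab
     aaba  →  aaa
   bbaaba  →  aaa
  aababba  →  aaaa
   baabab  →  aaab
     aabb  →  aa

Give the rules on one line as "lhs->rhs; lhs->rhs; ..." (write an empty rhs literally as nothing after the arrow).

  | abbbb => ab
  | aabbbb => aab
  | aaba => aaa
  | bbaaba => aaba => aaa

ba->a; bb->; bbb->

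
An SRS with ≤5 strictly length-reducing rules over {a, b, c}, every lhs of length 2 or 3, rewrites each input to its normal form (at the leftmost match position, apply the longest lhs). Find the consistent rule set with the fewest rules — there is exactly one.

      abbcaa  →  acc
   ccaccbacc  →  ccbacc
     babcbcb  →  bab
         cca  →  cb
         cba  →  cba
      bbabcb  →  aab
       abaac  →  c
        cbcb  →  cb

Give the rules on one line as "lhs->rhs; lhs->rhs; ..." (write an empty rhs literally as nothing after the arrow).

  | abbcaa => aacaa => aaba => acc
  | ccaccbacc => cbccbacc => ccbacc
  | babcbcb => babcb => bab
  | cca => cb

aba->cc; bb->a; bc->; ca->b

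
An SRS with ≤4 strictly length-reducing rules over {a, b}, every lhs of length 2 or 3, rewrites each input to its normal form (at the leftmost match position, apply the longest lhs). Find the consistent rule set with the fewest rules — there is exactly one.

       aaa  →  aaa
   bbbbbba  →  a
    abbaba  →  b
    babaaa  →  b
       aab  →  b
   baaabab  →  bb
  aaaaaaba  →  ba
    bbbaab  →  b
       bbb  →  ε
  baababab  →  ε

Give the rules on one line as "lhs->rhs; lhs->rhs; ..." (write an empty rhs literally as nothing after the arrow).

  | aaa
  | bbbbbba => bbba => a
  | abbaba => baba => bab => b
  | babaaa => babaa => baba => bab => b

aab->b; ab->; aba->ab; bbb->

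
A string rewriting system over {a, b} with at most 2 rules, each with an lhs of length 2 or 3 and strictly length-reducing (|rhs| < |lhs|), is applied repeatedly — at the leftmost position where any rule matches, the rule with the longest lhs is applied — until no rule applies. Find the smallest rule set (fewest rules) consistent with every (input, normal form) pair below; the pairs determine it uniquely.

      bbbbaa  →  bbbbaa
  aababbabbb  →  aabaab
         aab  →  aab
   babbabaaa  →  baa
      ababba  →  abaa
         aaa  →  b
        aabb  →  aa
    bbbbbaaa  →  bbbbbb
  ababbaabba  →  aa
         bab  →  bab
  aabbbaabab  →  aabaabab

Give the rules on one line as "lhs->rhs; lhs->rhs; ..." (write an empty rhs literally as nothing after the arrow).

aaa->b; abb->a

  | bbbbaa
  | aababbabbb => aabaabbb => aabaab
  | aab
  | babbabaaa => baabaaa => baabb => baa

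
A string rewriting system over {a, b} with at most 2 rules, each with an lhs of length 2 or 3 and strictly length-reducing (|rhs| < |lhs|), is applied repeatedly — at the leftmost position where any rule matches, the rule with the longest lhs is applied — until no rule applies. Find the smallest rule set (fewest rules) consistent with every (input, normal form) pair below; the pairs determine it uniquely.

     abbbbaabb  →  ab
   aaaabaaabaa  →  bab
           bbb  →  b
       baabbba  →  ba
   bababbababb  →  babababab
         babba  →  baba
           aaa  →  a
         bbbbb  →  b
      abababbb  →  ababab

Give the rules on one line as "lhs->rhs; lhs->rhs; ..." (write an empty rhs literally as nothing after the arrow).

  | abbbbaabb => abbbaabb => abbaabb => abaabb => abbb => abb => ab
  | aaaabaaabaa => aabaaabaa => baaabaa => babaa => bab
  | bbb => bb => b
  | baabbba => bbbba => bbba => bba => ba

aa->; bb->b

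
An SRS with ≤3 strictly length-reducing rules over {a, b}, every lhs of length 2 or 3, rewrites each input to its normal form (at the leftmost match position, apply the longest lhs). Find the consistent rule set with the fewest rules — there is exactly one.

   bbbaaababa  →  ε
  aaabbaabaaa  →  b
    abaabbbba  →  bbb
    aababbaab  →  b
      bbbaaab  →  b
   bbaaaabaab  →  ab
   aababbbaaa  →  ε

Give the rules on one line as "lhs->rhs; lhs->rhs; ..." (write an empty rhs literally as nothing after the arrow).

  | bbbaaababa => bbaababa => bababa => baba => ba => ε
  | aaabbaabaaa => babbaabaaa => bbaabaaa => babaaa => baaa => aa => b
  | abaabbbba => aabbbba => bbbba => bbb
  | aababbaab => babbaab => bbaab => bab => b

aa->b; aab->b; ba->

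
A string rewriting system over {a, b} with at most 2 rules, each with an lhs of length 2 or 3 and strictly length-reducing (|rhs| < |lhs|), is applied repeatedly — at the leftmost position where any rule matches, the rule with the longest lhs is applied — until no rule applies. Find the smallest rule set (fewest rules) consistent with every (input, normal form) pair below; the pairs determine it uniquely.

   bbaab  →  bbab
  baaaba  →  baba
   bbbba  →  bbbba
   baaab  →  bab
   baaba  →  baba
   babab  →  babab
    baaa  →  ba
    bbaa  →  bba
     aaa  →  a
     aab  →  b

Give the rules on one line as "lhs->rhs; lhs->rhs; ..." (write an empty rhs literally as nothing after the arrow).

  | bbaab => bbab
  | baaaba => baaba => baba
  | bbbba
  | baaab => baab => bab

aa->; baa->ba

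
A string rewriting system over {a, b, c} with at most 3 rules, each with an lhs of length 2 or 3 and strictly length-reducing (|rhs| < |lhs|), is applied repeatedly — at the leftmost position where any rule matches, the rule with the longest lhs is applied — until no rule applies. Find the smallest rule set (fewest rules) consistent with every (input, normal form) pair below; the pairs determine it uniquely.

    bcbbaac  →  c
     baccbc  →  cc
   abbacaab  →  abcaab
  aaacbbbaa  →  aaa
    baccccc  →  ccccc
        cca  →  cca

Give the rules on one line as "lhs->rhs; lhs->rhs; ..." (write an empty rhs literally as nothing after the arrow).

ba->; cb->

  | bcbbaac => bbaac => bac => c
  | baccbc => ccbc => cc
  | abbacaab => abcaab
  | aaacbbbaa => aaabbaa => aaaba => aaa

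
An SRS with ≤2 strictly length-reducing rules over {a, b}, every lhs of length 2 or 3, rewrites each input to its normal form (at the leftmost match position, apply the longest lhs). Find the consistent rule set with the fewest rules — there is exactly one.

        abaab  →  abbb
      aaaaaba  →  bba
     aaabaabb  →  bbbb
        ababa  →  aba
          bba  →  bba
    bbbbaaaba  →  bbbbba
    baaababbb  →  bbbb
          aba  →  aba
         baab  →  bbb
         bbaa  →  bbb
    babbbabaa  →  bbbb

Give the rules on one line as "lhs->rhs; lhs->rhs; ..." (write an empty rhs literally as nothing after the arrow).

  | abaab => abbb
  | aaaaaba => baaaba => bbaba => bba
  | aaabaabb => babaabb => baabb => bbbb
  | ababa => aba

aa->b; bab->b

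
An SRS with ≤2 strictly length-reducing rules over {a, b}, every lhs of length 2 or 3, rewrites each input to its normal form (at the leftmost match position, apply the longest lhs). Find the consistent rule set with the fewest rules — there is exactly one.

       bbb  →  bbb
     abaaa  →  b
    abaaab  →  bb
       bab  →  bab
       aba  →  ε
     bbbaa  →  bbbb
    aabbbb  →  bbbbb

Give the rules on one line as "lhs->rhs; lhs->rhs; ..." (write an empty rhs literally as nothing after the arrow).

aa->b; aba->

  | bbb
  | abaaa => aa => b
  | abaaab => aab => bb
  | bab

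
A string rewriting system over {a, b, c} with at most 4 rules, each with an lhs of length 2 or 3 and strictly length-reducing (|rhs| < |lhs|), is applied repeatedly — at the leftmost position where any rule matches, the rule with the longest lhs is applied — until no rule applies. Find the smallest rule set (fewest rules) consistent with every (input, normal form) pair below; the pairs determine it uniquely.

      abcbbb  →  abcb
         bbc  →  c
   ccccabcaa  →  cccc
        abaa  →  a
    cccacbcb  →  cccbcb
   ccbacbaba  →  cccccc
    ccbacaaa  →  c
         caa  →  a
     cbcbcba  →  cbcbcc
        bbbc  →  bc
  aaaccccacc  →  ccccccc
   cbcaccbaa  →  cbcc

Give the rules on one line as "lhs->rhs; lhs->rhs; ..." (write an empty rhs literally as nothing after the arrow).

  | abcbbb => abcb
  | bbc => c
  | ccccabcaa => cccbcaa => cccba => cccc
  | abaa => aca => a

aaa->cc; ba->c; bb->; ca->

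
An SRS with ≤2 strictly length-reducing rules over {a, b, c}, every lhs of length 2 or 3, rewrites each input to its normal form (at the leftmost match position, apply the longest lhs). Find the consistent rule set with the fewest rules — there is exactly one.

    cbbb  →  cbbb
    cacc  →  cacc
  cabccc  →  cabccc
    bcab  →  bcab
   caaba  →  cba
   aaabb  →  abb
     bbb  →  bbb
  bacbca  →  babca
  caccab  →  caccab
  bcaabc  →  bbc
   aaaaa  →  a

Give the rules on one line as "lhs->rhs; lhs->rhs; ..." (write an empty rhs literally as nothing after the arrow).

aa->; cbc->bc

  | cbbb
  | cacc
  | cabccc
  | bcab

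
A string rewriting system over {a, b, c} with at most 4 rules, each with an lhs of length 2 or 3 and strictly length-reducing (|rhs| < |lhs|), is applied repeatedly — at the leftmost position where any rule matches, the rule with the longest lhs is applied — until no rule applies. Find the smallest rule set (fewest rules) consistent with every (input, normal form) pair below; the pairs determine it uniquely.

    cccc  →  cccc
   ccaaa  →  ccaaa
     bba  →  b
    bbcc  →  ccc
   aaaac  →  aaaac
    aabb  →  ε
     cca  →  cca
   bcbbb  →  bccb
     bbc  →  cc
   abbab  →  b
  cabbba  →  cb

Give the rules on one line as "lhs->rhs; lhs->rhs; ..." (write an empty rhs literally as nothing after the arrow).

ab->; bb->c; bba->b

  | cccc
  | ccaaa
  | bba => b
  | bbcc => ccc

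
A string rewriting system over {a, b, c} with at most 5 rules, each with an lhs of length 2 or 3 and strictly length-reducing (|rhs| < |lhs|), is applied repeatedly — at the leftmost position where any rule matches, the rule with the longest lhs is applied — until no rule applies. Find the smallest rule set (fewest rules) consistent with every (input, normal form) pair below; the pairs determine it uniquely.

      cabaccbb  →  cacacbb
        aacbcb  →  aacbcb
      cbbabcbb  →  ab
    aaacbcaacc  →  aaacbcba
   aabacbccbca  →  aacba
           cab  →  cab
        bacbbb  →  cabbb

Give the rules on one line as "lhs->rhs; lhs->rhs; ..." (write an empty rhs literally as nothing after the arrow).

  | cabaccbb => cacacbb
  | aacbcb
  | cbbabcbb => cbccbb => cbabb => ccb => ab
  | aaacbcaacc => aaacbcbcc => aaacbcba

bab->c; bac->ca; caa->cb; cc->a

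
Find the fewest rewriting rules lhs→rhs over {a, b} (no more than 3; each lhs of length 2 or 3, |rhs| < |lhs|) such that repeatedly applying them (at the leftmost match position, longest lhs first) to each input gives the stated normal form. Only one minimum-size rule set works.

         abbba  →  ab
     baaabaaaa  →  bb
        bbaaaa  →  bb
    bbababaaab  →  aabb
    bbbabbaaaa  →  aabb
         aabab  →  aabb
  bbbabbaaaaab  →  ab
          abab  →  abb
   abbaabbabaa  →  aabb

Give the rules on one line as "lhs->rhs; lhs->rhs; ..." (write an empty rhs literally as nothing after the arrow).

  | abbba => aaa => ab
  | baaabaaaa => baabaaaa => babaaaa => bbaaaa => bbaaa => bbaa => bba => bb
  | bbaaaa => bbaaa => bbaa => bba => bb
  | bbababaaab => bbbabaaab => aabaaab => aabaab => aabab => aabb

aaa->ab; ba->b; bbb->a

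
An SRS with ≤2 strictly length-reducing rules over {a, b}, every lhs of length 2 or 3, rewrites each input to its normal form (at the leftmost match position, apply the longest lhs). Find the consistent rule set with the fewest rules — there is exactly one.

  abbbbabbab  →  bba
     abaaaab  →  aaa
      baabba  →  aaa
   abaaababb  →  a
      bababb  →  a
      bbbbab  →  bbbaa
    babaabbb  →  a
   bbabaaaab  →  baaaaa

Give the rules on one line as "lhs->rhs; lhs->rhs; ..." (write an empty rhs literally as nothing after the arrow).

  | abbbbabbab => bbbabbab => bbaabab => bbaab => bba
  | abaaaab => aaaab => aaa
  | baabba => baba => aaa
  | abaaababb => aaababb => aaabb => aab => a

ab->; bab->aa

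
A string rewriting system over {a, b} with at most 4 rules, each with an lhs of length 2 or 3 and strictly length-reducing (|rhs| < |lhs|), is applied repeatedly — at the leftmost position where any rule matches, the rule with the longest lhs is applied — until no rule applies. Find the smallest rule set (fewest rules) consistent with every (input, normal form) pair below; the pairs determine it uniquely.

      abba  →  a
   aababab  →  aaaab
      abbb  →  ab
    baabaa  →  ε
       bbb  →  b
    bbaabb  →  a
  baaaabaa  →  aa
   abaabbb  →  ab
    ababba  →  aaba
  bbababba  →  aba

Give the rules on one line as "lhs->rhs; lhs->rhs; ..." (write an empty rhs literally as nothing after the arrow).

baa->; bab->a; bb->; bba->

  | abba => a
  | aababab => aaaab
  | abbb => ab
  | baabaa => baa => ε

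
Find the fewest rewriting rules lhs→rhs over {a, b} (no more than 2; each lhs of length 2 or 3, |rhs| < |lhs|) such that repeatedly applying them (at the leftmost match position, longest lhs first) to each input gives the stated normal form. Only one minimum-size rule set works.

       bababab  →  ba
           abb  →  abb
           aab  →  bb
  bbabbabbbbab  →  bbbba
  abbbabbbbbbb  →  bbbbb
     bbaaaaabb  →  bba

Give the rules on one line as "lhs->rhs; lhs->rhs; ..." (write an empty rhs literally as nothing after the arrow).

aa->b; bab->a

  | bababab => aabab => bbab => ba
  | abb
  | aab => bb
  | bbabbabbbbab => bababbbbab => aabbbbab => bbbbbab => bbbba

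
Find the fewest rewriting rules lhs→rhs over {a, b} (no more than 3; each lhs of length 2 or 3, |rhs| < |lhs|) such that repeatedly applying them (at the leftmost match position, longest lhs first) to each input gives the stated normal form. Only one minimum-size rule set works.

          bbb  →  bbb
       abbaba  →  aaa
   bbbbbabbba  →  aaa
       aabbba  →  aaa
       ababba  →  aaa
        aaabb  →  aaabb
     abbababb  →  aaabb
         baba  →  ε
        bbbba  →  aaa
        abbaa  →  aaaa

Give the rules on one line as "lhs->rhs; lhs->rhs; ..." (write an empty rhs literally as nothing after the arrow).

  | bbb
  | abbaba => aaaba => aaa
  | bbbbbabbba => bbbaabbba => baaabbba => aabbba => aabaa => aaa
  | aabbba => aabaa => aaa

ba->; bba->aa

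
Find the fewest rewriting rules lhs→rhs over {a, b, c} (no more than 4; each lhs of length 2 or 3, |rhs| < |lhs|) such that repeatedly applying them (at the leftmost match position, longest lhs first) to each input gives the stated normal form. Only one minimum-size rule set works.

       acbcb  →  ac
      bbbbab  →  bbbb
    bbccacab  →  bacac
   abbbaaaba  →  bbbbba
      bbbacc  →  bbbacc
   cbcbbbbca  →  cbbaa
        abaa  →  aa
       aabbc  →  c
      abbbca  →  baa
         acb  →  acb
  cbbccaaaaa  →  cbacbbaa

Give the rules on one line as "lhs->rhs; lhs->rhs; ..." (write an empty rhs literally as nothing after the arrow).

aaa->bb; ab->; bc->a

  | acbcb => acab => ac
  | bbbbab => bbbb
  | bbccacab => bacacab => bacac
  | abbbaaaba => bbaaaba => bbbbba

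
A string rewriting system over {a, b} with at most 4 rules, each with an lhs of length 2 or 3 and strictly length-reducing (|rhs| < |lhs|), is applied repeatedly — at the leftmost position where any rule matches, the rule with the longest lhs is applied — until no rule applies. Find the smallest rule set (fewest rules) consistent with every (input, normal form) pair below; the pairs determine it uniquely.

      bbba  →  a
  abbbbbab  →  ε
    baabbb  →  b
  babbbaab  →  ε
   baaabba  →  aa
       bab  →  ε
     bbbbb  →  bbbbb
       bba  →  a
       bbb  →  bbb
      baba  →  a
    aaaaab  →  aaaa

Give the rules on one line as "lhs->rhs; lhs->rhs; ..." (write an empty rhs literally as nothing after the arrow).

ab->; abb->; ba->a; baa->a

  | bbba => bba => ba => a
  | abbbbbab => bbbab => bbab => bab => ab => ε
  | baabbb => abbb => b
  | babbbaab => abbbaab => baab => ab => ε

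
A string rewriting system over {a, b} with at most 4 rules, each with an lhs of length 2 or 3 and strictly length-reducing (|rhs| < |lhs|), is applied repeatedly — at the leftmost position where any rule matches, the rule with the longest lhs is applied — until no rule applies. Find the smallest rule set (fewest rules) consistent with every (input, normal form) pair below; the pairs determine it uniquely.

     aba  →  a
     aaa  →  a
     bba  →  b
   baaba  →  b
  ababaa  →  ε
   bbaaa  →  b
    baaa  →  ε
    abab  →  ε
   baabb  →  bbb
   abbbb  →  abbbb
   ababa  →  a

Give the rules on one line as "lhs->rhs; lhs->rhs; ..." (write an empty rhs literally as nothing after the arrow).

aa->; ba->; baa->b; bab->a

  | aba => a
  | aaa => a
  | bba => b
  | baaba => bba => b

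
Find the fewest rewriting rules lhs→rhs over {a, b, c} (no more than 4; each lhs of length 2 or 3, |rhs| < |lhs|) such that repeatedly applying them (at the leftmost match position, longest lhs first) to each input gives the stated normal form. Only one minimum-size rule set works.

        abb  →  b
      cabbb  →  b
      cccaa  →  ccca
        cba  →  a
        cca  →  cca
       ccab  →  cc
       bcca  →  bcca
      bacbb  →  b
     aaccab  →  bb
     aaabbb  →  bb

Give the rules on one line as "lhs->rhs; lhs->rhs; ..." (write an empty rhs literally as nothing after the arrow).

  | abb => b
  | cabbb => cbb => b
  | cccaa => ccca
  | cba => a

aa->a; ab->; acc->bb; cb->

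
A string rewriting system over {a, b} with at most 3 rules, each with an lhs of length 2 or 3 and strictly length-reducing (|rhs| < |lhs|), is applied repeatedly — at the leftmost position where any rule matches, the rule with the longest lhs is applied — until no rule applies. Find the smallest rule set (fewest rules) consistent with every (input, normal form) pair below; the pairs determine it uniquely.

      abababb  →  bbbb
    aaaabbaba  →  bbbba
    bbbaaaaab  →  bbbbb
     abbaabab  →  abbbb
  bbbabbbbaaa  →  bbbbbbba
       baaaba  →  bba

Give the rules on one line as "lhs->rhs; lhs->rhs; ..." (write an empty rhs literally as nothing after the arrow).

  | abababb => aaaabb => baabb => bbbb
  | aaaabbaba => baabbaba => bbbbaba => bbbaaa => bbbba
  | bbbaaaaab => bbbbaaab => bbbbbab => bbbbaa => bbbbb
  | abbaabab => abbbbab => abbbaa => abbbb

aa->b; bab->aa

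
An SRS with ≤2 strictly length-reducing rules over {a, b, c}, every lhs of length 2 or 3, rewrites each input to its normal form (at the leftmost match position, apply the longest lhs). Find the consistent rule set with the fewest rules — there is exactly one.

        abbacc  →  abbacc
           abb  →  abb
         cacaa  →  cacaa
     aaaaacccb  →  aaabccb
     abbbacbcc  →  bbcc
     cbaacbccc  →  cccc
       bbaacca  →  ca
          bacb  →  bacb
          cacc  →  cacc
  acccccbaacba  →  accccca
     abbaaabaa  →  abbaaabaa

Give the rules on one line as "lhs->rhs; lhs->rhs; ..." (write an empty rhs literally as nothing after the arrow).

aac->b; bbb->

  | abbacc
  | abb
  | cacaa
  | aaaaacccb => aaabccb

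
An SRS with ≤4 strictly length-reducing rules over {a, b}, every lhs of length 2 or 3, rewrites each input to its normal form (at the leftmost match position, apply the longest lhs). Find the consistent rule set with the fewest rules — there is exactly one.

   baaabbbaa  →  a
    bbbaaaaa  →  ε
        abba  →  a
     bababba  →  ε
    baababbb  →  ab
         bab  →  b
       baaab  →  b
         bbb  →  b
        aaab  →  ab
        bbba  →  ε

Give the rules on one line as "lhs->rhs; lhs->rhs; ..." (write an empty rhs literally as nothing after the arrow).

aa->; ba->; bb->b

  | baaabbbaa => aabbbaa => bbbaa => bbaa => baa => a
  | bbbaaaaa => bbaaaaa => baaaaa => aaaa => aa => ε
  | abba => aba => a
  | bababba => babba => bba => ba => ε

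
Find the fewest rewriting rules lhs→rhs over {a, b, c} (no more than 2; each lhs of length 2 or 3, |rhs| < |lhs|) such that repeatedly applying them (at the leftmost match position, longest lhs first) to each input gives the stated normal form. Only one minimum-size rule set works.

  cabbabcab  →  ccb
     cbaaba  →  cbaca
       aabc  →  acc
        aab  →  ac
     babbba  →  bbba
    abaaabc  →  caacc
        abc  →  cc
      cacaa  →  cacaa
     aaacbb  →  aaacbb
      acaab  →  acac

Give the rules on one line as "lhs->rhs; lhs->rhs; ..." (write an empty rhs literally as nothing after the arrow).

ab->c; bc->b

  | cabbabcab => ccbabcab => ccbccab => ccbcab => ccbab => ccbc => ccb
  | cbaaba => cbaca
  | aabc => acc
  | aab => ac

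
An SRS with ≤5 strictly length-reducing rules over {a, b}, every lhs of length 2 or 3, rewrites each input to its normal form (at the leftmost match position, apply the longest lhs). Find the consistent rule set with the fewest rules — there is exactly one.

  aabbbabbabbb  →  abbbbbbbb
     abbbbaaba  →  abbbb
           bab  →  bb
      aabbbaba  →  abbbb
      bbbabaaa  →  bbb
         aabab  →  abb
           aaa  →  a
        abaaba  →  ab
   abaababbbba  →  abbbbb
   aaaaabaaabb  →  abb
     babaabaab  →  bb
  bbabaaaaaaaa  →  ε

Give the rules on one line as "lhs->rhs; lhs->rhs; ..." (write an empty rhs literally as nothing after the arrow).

aa->; aab->ab; ba->b; baa->

  | aabbbabbabbb => abbbabbabbb => abbbbbabbb => abbbbbbbb
  | abbbbaaba => abbbba => abbbb
  | bab => bb
  | aabbbaba => abbbaba => abbbba => abbbb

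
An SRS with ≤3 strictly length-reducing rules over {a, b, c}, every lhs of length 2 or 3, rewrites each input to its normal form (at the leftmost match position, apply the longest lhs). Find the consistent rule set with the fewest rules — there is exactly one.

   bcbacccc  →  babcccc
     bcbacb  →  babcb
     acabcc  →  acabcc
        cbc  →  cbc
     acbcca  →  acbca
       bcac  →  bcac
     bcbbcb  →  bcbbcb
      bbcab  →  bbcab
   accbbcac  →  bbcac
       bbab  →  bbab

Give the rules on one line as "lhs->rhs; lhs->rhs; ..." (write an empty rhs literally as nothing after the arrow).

acc->; cba->ab; cca->ca

  | bcbacccc => babcccc
  | bcbacb => babcb
  | acabcc
  | cbc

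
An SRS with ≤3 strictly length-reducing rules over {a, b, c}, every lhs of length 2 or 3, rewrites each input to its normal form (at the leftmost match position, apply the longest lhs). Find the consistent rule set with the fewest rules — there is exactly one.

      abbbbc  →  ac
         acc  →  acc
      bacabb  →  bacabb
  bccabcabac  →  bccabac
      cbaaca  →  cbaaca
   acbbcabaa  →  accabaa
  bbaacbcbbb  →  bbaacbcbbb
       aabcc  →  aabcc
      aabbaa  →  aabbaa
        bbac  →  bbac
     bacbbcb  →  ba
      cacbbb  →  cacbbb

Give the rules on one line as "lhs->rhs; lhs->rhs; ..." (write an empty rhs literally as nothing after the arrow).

  | abbbbc => abbc => ac
  | acc
  | bacabb
  | bccabcabac => bccabac

bbc->c; bca->; ccb->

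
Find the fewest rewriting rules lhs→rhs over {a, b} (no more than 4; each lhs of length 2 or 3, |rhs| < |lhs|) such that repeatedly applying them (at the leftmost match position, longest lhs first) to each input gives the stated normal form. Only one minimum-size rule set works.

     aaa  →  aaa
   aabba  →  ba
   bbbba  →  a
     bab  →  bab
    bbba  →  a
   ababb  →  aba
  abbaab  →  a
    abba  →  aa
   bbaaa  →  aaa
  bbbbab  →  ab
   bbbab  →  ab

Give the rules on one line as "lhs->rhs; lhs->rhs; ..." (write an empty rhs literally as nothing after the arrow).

  | aaa
  | aabba => ba
  | bbbba => bbba => bba => a
  | bab

aab->; bb->; bbb->bb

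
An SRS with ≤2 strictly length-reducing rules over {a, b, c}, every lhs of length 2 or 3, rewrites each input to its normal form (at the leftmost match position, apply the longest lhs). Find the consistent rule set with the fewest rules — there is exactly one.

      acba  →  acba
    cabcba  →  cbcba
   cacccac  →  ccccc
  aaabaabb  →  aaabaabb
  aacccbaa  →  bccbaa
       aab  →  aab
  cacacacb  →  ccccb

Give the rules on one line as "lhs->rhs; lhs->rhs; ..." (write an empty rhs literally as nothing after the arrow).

aac->b; ca->c

  | acba
  | cabcba => cbcba
  | cacccac => ccccac => ccccc
  | aaabaabb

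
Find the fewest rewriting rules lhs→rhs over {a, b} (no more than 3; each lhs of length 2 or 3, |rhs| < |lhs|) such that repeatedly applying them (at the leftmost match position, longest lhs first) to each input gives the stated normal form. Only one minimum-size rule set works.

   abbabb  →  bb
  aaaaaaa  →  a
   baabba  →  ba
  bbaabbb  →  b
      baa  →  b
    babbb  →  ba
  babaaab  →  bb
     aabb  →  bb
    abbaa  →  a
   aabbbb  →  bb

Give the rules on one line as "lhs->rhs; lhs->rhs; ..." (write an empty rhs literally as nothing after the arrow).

  | abbabb => ababb => aabb => bb
  | aaaaaaa => aaaaa => aaa => a
  | baabba => bbba => ba
  | bbaabbb => bbbbb => bbb => b

aa->; ab->a; bbb->b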